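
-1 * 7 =-7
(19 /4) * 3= 57 /4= 14.25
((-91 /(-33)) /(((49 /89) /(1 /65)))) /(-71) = -89 /82005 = -0.00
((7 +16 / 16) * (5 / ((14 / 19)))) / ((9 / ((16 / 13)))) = 6080 / 819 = 7.42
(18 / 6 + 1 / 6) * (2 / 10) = 19 / 30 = 0.63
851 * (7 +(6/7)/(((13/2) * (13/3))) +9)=16138364/1183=13641.90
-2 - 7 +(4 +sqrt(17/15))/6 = -25/3 +sqrt(255)/90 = -8.16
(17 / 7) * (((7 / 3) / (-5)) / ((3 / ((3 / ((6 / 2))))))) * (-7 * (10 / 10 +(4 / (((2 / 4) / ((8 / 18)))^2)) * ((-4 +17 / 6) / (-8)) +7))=244664 / 10935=22.37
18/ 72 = 1/ 4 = 0.25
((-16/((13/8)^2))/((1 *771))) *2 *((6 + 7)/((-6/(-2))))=-2048/30069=-0.07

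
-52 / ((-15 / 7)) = 364 / 15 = 24.27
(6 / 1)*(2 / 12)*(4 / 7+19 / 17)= 201 / 119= 1.69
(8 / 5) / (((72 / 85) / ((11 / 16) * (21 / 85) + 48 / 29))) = 23993 / 6960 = 3.45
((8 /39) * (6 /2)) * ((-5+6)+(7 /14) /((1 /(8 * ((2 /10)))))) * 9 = 648 /65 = 9.97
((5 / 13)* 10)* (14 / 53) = 700 / 689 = 1.02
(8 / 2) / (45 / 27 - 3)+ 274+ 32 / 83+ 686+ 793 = 145282 / 83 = 1750.39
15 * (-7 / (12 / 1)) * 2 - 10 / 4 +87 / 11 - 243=-2806 / 11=-255.09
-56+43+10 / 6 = -34 / 3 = -11.33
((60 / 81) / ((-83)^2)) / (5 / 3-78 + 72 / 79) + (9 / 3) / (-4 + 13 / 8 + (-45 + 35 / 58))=-51424772372 / 801720980775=-0.06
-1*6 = -6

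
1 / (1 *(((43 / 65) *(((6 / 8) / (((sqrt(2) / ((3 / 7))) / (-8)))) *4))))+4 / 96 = 1 / 24 - 455 *sqrt(2) / 3096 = -0.17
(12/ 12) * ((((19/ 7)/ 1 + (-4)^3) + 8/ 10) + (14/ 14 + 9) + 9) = -1452/ 35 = -41.49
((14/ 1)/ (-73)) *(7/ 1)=-98/ 73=-1.34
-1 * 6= -6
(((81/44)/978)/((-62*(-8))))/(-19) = -27/135177856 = -0.00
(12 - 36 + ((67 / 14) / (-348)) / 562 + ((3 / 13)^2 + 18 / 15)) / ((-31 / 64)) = 210513539036 / 4482724155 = 46.96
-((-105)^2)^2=-121550625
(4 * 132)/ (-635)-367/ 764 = -636437/ 485140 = -1.31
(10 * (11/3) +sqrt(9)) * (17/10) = 2023/30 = 67.43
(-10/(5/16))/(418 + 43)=-32/461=-0.07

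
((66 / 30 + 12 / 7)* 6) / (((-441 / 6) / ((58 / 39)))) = -31784 / 66885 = -0.48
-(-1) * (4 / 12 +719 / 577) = 2734 / 1731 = 1.58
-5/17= -0.29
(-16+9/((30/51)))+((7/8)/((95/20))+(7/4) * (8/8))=469/380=1.23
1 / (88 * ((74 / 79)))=79 / 6512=0.01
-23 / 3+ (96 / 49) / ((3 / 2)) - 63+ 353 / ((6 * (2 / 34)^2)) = 4978441 / 294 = 16933.47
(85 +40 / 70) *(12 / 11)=93.35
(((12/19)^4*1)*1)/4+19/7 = 2512387/912247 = 2.75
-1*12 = -12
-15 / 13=-1.15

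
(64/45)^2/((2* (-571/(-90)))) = 4096/25695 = 0.16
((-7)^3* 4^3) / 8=-2744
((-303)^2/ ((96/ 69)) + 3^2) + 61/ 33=69694487/ 1056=65998.57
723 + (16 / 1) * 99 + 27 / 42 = 32307 / 14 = 2307.64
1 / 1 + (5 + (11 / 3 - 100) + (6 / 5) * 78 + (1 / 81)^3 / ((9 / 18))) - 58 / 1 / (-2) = 85739158 / 2657205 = 32.27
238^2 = 56644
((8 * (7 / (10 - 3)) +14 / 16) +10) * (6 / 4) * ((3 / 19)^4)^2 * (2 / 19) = 2972133 / 2581501582232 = 0.00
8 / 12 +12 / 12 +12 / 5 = 61 / 15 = 4.07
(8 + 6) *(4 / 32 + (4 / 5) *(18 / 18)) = 259 / 20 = 12.95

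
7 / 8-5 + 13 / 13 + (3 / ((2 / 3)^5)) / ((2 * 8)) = -871 / 512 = -1.70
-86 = -86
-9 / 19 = -0.47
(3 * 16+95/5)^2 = 4489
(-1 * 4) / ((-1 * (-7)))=-4 / 7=-0.57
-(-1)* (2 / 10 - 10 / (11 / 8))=-389 / 55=-7.07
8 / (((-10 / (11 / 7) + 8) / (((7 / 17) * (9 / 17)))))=308 / 289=1.07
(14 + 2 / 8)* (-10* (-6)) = 855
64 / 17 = 3.76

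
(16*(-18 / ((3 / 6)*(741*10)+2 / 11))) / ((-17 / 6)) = 19008 / 692869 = 0.03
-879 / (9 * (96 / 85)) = -24905 / 288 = -86.48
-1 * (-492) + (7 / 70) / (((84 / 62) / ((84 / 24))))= 59071 / 120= 492.26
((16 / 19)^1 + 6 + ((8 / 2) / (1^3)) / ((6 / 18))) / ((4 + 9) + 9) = 179 / 209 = 0.86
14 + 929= 943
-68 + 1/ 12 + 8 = -719/ 12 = -59.92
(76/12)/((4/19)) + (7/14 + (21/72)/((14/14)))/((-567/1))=409355/13608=30.08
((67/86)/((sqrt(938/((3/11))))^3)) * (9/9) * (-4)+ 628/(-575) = -628/575-3 * sqrt(30954)/34162898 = -1.09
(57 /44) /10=0.13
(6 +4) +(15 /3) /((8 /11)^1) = 135 /8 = 16.88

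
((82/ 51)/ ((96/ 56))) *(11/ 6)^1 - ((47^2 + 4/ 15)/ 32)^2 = -55987654571/ 11750400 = -4764.74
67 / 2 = 33.50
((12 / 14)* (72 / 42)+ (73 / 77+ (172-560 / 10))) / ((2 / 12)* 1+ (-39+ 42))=382962 / 10241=37.39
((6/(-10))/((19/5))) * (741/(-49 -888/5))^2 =-2167425/1283689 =-1.69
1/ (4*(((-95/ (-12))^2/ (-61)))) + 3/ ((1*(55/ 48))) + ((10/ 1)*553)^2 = 3035919083264/ 99275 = 30580902.37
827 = 827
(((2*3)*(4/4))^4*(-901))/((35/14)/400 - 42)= 186831360/6719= 27806.42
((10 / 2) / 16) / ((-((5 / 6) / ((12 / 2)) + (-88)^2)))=-45 / 1115156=-0.00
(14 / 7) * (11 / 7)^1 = 22 / 7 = 3.14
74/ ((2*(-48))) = -37/ 48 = -0.77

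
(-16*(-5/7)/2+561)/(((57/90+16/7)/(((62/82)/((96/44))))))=6763735/100532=67.28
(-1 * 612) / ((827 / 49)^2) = -1469412 / 683929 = -2.15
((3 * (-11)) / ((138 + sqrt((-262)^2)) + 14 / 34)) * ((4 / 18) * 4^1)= -1496 / 20421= -0.07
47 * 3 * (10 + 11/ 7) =11421/ 7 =1631.57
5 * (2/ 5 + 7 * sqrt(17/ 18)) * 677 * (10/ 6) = 40635.67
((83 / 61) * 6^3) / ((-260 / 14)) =-62748 / 3965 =-15.83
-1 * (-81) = 81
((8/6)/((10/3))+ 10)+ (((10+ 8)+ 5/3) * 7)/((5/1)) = 569/15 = 37.93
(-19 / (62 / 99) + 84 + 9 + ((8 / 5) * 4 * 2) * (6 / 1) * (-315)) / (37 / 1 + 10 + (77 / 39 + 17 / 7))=-469.42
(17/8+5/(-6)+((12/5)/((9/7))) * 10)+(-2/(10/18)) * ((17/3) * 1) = -0.44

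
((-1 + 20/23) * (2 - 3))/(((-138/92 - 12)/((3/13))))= -2/897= -0.00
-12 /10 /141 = -0.01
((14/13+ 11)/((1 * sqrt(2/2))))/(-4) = -3.02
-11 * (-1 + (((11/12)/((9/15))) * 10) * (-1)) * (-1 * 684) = -122474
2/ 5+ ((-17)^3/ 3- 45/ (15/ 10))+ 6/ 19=-475081/ 285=-1666.95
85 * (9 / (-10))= -153 / 2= -76.50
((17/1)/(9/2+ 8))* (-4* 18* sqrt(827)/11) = -2448* sqrt(827)/275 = -255.99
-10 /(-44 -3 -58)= 2 /21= 0.10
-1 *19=-19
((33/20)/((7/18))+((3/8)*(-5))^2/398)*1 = 3790467/891520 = 4.25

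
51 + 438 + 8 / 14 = 3427 / 7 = 489.57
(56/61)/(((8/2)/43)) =602/61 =9.87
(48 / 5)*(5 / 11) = 48 / 11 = 4.36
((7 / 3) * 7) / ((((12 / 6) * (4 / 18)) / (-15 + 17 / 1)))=147 / 2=73.50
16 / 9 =1.78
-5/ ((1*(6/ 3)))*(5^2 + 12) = -92.50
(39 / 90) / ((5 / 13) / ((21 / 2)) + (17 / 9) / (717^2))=11.83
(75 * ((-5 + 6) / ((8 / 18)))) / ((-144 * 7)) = -75 / 448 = -0.17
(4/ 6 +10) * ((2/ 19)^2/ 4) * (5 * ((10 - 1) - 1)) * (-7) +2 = -6794/ 1083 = -6.27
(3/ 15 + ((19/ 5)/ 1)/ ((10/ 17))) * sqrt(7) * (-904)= -150516 * sqrt(7)/ 25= -15929.12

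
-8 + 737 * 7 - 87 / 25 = 128688 / 25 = 5147.52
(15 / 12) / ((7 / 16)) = 20 / 7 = 2.86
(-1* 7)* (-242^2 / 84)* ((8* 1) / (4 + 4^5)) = 29282 / 771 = 37.98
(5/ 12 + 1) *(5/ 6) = 85/ 72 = 1.18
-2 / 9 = -0.22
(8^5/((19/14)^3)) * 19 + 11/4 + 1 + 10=359681423/1444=249086.86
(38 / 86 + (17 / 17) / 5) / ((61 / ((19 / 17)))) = 2622 / 222955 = 0.01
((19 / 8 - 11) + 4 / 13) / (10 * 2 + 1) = -865 / 2184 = -0.40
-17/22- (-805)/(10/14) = 1126.23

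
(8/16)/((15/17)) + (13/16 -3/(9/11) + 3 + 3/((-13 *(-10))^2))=48177/67600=0.71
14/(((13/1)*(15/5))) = 14/39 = 0.36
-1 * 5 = -5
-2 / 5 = -0.40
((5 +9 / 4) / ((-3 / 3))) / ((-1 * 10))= 29 / 40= 0.72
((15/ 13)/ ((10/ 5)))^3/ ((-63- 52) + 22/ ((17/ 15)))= -459/ 228488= -0.00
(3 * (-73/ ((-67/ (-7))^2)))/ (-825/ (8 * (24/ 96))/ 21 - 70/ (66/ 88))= 6174/ 291785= 0.02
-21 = -21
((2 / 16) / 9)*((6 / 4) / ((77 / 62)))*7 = 31 / 264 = 0.12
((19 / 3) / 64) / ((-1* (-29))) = 0.00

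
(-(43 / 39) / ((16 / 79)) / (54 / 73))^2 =54.16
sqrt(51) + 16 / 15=8.21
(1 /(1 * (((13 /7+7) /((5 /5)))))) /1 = 7 /62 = 0.11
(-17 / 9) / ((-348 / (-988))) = -4199 / 783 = -5.36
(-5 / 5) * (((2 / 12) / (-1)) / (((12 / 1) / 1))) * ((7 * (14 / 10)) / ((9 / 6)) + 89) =1433 / 1080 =1.33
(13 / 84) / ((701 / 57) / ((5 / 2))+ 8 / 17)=20995 / 731192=0.03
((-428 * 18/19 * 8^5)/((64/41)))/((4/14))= -566028288/19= -29790962.53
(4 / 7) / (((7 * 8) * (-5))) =-1 / 490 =-0.00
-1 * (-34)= 34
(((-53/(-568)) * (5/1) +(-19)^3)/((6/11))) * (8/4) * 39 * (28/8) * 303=-1181561422041/1136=-1040106885.60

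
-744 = -744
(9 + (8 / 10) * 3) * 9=513 / 5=102.60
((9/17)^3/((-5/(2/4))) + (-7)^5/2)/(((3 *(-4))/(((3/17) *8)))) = 412864684/417605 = 988.65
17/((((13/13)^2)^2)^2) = 17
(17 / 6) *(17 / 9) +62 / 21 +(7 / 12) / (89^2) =49728479 / 5988276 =8.30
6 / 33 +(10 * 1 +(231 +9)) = 2752 / 11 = 250.18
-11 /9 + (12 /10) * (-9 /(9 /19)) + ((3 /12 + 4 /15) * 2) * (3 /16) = -34313 /1440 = -23.83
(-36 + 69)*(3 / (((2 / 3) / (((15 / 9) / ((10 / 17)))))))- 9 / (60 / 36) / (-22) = 92619 / 220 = 421.00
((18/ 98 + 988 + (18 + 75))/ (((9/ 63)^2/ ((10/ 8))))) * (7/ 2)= 927115/ 4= 231778.75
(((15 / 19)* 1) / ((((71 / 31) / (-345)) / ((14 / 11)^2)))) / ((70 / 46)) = -20662740 / 163229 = -126.59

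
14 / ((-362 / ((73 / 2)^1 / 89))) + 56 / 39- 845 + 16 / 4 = -1054933903 / 1256502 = -839.58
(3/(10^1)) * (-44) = -66/5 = -13.20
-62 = -62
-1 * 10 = -10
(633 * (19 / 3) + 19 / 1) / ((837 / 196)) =789488 / 837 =943.24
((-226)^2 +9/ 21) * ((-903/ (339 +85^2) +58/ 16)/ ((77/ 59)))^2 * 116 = 101510969130396048635/ 2374556626288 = 42749441.31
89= 89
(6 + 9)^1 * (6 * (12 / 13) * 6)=6480 / 13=498.46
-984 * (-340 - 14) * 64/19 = 22293504/19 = 1173342.32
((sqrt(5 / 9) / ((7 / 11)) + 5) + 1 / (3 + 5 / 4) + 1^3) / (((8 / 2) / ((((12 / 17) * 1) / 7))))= 11 * sqrt(5) / 833 + 318 / 2023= 0.19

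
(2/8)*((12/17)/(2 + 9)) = 3/187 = 0.02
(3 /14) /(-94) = -3 /1316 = -0.00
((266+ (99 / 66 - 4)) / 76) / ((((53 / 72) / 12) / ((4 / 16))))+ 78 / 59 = 918057 / 59413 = 15.45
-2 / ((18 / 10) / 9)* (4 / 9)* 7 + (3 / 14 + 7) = -3011 / 126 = -23.90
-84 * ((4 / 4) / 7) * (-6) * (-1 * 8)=-576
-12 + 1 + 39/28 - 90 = -2789/28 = -99.61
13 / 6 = 2.17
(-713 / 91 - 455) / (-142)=21059 / 6461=3.26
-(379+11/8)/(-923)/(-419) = -3043/3093896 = -0.00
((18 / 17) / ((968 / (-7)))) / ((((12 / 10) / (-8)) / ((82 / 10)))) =861 / 2057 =0.42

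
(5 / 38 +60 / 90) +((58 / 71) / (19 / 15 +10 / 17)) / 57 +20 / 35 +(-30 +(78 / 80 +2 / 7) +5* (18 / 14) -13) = -18187736317 / 535984680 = -33.93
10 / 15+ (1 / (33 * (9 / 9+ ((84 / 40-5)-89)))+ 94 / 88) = 208121 / 119988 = 1.73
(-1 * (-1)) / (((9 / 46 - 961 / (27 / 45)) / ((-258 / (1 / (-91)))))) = -3239964 / 221003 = -14.66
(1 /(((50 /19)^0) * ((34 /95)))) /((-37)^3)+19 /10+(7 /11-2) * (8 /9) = 97727126 /142081665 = 0.69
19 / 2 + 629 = 1277 / 2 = 638.50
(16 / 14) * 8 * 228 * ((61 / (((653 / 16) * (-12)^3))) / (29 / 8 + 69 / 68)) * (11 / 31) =-110967296 / 804719979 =-0.14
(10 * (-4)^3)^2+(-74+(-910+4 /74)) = 15118794 /37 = 408616.05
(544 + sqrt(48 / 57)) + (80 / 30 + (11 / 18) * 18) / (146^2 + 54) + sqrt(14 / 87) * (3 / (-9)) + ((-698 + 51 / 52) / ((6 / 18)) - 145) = -2820422219 / 1666860 - sqrt(1218) / 261 + 4 * sqrt(19) / 19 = -1691.27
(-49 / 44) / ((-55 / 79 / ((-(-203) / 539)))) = 16037 / 26620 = 0.60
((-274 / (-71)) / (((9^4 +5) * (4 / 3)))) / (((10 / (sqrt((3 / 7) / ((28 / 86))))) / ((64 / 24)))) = 137 * sqrt(258) / 16316510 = 0.00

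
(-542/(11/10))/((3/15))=-27100/11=-2463.64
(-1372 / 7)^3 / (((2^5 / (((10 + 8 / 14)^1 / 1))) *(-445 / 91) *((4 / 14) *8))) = 396124183 / 1780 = 222541.68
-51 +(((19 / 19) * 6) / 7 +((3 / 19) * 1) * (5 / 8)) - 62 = -119215 / 1064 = -112.04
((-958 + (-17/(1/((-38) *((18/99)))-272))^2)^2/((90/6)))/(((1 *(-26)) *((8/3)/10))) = -41987654675966303172801/4758033284444625146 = -8824.58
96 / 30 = 16 / 5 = 3.20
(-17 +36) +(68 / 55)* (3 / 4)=1096 / 55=19.93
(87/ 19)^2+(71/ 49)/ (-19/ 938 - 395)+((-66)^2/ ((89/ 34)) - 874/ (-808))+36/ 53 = 3009829264613367923/ 1784327987906044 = 1686.81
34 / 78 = 17 / 39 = 0.44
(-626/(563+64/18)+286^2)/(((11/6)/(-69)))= -172667878380/56089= -3078462.41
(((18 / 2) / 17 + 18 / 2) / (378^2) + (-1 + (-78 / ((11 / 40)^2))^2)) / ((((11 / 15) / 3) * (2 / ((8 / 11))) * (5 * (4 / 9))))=2101787372227383 / 2951420626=712127.36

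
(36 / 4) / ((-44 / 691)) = -6219 / 44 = -141.34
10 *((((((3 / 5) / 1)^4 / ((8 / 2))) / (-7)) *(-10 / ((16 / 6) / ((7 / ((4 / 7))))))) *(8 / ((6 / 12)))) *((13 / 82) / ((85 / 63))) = 1393119 / 348500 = 4.00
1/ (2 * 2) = 1/ 4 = 0.25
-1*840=-840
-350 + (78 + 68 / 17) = -268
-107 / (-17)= 107 / 17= 6.29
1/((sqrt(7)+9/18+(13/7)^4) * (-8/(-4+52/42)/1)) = 6805463/233211938-823543 * sqrt(7)/349817907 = 0.02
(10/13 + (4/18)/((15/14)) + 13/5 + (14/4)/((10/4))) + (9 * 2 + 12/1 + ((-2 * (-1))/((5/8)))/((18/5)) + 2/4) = 127643/3510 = 36.37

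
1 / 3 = 0.33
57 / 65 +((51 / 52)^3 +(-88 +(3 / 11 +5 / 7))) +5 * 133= 31387337259 / 54134080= 579.81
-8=-8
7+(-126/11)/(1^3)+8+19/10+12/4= 929/110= 8.45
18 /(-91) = -18 /91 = -0.20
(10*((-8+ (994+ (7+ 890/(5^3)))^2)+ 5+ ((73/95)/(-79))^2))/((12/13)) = 18604068662719267/1689750750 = 11009948.46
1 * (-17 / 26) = -17 / 26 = -0.65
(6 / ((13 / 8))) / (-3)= -16 / 13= -1.23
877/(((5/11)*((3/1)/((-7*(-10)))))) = 45019.33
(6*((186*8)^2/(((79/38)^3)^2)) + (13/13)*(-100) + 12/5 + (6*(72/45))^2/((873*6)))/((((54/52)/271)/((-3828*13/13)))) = -2614733180873024454286508608/15916151150237475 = -164281751045.95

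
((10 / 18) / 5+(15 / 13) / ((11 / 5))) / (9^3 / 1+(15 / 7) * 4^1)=0.00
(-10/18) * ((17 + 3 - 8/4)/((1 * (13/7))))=-70/13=-5.38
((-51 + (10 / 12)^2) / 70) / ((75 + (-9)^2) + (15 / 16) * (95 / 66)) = -79684 / 17446905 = -0.00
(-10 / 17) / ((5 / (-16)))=32 / 17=1.88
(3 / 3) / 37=1 / 37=0.03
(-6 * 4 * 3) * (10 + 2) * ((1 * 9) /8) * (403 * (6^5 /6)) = -507663936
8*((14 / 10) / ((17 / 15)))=168 / 17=9.88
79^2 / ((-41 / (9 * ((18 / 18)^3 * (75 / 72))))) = -468075 / 328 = -1427.06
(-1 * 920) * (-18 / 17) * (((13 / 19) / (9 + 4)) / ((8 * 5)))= 414 / 323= 1.28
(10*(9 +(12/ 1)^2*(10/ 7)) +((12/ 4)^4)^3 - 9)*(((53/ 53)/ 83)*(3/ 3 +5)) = 22410324/ 581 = 38571.99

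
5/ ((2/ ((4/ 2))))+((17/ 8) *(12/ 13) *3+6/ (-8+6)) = 205/ 26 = 7.88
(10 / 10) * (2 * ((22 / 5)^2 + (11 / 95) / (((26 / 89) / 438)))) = 2383106 / 6175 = 385.93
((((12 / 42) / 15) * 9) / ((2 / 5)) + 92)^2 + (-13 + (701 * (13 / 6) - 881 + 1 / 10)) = 6738461 / 735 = 9167.97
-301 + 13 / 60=-18047 / 60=-300.78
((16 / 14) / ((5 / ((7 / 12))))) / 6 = 1 / 45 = 0.02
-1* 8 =-8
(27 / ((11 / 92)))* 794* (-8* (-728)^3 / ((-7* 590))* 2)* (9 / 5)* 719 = -5627682383931998208 / 16225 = -346852535219229.47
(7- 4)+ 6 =9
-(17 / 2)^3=-4913 / 8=-614.12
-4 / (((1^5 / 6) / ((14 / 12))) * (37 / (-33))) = 924 / 37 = 24.97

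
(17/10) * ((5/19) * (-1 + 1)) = 0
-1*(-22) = 22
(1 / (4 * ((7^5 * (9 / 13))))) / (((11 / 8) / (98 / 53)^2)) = 104 / 1946637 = 0.00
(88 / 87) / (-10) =-44 / 435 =-0.10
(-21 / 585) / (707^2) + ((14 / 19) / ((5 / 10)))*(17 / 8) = 1656999397 / 529125870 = 3.13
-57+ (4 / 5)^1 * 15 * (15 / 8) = -69 / 2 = -34.50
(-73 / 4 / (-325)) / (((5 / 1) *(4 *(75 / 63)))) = 1533 / 650000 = 0.00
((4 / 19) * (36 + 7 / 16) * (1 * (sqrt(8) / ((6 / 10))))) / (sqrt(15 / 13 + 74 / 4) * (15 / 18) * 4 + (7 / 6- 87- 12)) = -2022215 * sqrt(2) / 7560613- 5300 * sqrt(6643) / 7560613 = -0.44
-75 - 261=-336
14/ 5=2.80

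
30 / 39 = 10 / 13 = 0.77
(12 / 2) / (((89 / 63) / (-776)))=-293328 / 89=-3295.82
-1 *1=-1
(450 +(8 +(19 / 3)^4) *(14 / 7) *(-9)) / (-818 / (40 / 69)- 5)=5157760 / 254889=20.24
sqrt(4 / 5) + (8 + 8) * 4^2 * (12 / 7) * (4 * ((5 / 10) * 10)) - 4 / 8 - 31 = 2 * sqrt(5) / 5 + 122439 / 14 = 8746.54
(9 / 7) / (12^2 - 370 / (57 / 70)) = -513 / 123844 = -0.00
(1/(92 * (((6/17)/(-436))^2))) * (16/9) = 54937744/1863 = 29488.86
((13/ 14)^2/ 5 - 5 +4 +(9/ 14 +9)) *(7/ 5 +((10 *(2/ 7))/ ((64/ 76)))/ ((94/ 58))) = 198584693/ 6448400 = 30.80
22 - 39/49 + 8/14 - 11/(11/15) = 332/49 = 6.78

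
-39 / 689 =-3 / 53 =-0.06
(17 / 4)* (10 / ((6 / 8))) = 170 / 3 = 56.67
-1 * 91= -91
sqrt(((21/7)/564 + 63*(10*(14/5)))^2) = 331633/188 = 1764.01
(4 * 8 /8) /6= 2 /3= 0.67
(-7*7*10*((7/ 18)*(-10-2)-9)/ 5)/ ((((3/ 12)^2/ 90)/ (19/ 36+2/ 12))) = 4018000/ 3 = 1339333.33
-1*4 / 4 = -1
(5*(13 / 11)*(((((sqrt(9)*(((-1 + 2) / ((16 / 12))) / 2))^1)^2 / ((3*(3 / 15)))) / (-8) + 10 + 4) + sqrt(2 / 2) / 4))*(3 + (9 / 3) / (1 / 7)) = 126945 / 64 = 1983.52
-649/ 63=-10.30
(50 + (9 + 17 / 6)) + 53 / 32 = 6095 / 96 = 63.49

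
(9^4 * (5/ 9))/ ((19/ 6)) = 21870/ 19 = 1151.05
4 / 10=2 / 5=0.40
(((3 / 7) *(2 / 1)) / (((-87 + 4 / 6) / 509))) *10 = -91620 / 1813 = -50.54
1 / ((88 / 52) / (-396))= -234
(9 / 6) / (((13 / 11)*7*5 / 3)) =99 / 910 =0.11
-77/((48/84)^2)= -3773/16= -235.81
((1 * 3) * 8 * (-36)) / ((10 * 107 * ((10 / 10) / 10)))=-864 / 107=-8.07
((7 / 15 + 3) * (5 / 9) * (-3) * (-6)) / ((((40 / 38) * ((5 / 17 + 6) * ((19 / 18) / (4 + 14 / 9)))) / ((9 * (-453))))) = -12013560 / 107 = -112276.26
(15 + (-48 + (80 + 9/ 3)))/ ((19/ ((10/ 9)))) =500/ 171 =2.92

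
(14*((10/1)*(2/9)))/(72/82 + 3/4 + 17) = 9184/5499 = 1.67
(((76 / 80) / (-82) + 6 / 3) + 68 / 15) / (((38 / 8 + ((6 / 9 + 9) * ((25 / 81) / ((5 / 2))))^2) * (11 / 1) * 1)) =57415311 / 597915710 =0.10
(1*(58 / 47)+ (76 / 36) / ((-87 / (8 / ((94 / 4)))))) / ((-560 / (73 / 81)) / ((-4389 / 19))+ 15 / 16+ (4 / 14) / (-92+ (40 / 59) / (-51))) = 280814266052320 / 830292318665379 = 0.34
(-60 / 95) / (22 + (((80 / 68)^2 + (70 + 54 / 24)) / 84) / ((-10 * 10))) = -0.03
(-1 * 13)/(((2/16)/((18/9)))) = -208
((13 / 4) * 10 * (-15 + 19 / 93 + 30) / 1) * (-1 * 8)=-367640 / 93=-3953.12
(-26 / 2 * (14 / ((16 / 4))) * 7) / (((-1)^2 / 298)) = -94913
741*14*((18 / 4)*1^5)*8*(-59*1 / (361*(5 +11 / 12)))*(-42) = 584490816 / 1349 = 433277.11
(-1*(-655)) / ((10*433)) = 131 / 866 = 0.15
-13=-13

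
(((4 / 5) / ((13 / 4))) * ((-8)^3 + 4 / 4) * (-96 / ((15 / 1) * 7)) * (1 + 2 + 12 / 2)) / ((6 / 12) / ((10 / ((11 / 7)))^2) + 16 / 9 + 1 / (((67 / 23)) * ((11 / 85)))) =874644148224 / 3754337509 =232.97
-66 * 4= -264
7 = 7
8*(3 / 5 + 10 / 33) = 1192 / 165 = 7.22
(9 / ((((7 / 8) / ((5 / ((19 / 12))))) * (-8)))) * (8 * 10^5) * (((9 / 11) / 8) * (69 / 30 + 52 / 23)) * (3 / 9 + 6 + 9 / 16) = -351559237500 / 33649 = -10447836.12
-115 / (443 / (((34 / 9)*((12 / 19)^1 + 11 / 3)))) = -957950 / 227259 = -4.22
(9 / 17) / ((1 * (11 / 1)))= 9 / 187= 0.05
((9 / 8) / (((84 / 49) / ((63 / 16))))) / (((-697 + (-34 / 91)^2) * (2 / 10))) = -0.02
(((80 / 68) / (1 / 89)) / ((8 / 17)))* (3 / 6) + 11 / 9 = 4049 / 36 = 112.47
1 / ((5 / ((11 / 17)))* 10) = 11 / 850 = 0.01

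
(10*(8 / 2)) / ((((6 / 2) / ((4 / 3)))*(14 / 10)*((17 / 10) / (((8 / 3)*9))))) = 64000 / 357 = 179.27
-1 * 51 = -51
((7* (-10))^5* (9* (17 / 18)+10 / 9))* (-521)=75743266550000 / 9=8415918505555.56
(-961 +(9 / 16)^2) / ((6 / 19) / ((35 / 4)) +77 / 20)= -163546775 / 661568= -247.21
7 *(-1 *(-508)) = 3556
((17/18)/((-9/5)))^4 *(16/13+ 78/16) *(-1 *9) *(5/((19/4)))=-4.38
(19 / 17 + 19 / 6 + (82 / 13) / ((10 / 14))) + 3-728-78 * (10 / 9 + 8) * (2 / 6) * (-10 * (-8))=-391096991 / 19890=-19663.00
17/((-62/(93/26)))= -51/52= -0.98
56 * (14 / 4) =196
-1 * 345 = -345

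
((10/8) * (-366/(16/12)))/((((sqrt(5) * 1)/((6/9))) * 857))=-183 * sqrt(5)/3428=-0.12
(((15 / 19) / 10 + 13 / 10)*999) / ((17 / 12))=1570428 / 1615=972.40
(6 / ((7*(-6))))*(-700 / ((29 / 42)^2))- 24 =156216 / 841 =185.75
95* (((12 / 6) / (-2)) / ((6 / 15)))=-475 / 2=-237.50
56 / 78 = 28 / 39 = 0.72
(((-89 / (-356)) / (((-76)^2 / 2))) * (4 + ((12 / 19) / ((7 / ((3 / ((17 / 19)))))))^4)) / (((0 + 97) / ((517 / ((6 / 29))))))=3012900698225 / 337060622959536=0.01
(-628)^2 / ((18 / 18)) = 394384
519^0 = 1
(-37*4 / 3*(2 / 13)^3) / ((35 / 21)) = -1184 / 10985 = -0.11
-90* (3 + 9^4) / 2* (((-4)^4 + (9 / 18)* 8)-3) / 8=-18978165 / 2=-9489082.50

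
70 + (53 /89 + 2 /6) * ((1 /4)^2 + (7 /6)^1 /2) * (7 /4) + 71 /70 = 16162529 /224280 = 72.06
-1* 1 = -1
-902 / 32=-451 / 16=-28.19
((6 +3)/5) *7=63/5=12.60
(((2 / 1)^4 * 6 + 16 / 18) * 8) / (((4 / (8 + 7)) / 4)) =34880 / 3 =11626.67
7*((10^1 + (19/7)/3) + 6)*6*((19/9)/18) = 6745/81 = 83.27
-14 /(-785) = 14 /785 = 0.02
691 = 691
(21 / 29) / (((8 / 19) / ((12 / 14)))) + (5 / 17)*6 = 6387 / 1972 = 3.24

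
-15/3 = -5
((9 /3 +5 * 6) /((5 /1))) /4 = 33 /20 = 1.65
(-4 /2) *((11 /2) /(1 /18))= -198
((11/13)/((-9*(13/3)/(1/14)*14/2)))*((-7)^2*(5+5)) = -0.11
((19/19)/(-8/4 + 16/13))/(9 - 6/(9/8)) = -0.35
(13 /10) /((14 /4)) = 13 /35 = 0.37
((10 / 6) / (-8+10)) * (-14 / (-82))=35 / 246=0.14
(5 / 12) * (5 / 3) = 25 / 36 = 0.69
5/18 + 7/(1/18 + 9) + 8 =26555/2934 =9.05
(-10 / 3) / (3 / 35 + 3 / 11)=-1925 / 207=-9.30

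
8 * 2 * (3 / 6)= 8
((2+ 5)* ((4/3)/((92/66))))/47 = 154/1081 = 0.14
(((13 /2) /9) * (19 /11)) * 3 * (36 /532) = 39 /154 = 0.25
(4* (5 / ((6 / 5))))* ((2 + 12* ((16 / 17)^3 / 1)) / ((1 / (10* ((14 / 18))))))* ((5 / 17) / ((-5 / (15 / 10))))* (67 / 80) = -345758525 / 3006756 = -114.99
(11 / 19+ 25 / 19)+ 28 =568 / 19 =29.89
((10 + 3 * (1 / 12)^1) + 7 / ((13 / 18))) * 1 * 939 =973743 / 52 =18725.83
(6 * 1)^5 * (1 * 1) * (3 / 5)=23328 / 5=4665.60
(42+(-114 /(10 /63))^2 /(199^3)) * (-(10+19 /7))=-105369950937 /197014975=-534.83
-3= -3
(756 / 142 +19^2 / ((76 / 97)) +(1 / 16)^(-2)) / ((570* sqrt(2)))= 205069* sqrt(2) / 323760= 0.90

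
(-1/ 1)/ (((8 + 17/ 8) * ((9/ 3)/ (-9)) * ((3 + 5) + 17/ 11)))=88/ 2835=0.03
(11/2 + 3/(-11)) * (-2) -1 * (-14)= 39/11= 3.55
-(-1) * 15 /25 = 3 /5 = 0.60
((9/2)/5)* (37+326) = 3267/10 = 326.70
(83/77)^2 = 6889/5929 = 1.16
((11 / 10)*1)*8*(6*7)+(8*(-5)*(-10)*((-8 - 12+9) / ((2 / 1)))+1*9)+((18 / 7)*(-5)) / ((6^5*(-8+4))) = -110158247 / 60480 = -1821.40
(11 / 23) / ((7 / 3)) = 33 / 161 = 0.20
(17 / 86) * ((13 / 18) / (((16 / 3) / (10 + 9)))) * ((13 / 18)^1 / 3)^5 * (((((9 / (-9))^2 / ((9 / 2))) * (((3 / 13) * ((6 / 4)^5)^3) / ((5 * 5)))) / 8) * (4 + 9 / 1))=1559059307 / 2597113036800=0.00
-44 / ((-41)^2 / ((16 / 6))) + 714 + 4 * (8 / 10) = 18082438 / 25215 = 717.13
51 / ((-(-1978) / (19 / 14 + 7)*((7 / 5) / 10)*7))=149175 / 678454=0.22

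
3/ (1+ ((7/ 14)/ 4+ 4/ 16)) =24/ 11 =2.18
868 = 868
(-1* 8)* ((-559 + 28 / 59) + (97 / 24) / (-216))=170834075 / 38232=4468.35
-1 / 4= -0.25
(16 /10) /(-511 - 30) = -8 /2705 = -0.00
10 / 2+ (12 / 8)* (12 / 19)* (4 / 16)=199 / 38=5.24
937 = 937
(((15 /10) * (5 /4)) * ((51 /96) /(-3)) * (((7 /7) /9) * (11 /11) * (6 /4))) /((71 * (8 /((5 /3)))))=-425 /2617344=-0.00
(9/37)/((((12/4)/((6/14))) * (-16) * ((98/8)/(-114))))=0.02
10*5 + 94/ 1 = 144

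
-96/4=-24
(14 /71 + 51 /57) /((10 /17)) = 25041 /13490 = 1.86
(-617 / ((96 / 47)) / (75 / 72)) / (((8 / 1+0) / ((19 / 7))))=-550981 / 5600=-98.39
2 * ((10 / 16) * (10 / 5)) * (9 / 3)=15 / 2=7.50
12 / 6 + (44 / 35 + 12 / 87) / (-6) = 1794 / 1015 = 1.77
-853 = -853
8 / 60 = 2 / 15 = 0.13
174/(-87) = -2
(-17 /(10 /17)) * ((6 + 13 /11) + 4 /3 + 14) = -214727 /330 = -650.69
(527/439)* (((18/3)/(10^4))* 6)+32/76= 8870117/20852500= 0.43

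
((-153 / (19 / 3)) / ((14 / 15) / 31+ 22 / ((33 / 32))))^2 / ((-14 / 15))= -683317488375 / 498750735224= -1.37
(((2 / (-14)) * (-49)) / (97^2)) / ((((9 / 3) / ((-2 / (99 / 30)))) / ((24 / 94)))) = -0.00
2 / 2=1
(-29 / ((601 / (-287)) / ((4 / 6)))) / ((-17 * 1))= -16646 / 30651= -0.54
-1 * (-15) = 15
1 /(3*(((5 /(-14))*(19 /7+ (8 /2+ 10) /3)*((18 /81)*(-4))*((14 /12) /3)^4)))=236196 /37975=6.22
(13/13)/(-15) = -1/15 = -0.07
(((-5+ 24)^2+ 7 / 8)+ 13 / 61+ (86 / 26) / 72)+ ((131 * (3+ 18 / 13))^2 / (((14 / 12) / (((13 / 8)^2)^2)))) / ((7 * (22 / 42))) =605660939455625 / 1125476352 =538137.42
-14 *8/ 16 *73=-511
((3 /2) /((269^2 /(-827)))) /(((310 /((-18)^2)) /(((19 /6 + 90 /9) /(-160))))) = 5291973 /3589105600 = 0.00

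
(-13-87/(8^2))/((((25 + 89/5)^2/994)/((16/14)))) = -1631225/183184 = -8.90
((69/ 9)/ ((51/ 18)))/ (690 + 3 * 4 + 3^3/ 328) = 15088/ 3914811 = 0.00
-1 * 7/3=-7/3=-2.33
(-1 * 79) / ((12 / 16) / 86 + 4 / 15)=-407640 / 1421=-286.87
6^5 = 7776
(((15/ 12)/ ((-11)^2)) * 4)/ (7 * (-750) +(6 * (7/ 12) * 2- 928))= -5/ 746691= -0.00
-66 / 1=-66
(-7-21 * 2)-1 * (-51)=2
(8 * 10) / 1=80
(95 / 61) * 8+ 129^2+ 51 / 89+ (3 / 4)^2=1446684701 / 86864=16654.59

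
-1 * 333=-333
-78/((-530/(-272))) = -10608/265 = -40.03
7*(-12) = -84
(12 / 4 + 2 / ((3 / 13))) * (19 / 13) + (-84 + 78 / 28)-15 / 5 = -36671 / 546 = -67.16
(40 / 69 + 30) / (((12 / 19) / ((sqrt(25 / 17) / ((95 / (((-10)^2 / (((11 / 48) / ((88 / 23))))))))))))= 1031.88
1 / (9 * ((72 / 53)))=53 / 648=0.08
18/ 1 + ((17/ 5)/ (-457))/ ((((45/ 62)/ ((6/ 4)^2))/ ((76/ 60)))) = 6159487/ 342750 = 17.97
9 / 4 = 2.25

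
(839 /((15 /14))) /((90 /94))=552062 /675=817.87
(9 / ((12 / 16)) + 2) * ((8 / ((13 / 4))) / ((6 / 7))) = 1568 / 39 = 40.21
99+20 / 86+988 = 1087.23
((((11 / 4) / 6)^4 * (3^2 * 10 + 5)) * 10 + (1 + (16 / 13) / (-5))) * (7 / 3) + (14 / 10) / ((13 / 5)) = 3238603949 / 32348160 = 100.12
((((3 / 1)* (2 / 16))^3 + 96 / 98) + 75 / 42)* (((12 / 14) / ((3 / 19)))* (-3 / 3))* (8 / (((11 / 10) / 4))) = -6716405 / 15092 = -445.03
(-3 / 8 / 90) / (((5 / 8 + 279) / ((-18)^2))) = -54 / 11185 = -0.00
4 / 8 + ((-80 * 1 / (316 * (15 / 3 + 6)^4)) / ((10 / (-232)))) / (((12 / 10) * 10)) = 3470149 / 6939834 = 0.50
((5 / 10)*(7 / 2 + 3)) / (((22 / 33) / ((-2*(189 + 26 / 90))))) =-55367 / 30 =-1845.57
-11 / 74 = -0.15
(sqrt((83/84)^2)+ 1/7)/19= 0.06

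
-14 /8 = -7 /4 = -1.75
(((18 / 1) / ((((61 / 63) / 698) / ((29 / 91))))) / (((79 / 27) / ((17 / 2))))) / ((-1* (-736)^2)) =-376288659 / 16967814656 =-0.02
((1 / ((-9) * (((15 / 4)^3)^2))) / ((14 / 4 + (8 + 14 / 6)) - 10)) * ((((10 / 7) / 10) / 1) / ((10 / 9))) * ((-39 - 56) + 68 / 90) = 0.00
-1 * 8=-8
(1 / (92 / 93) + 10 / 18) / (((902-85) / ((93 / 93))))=1297 / 676476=0.00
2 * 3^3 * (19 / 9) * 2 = 228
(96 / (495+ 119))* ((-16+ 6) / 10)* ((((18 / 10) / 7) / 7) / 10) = -216 / 376075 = -0.00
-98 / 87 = -1.13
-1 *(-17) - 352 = -335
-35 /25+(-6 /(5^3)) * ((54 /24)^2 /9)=-1427 /1000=-1.43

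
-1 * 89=-89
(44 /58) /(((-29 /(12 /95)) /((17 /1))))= -0.06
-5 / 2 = -2.50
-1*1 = -1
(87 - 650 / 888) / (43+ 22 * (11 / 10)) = 191515 / 149184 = 1.28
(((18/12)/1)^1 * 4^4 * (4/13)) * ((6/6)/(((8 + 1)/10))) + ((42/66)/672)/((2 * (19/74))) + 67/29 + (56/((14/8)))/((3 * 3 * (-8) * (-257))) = 779124037847/5831942688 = 133.60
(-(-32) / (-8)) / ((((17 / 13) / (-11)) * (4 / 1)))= 143 / 17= 8.41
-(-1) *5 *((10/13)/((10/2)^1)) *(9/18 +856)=8565/13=658.85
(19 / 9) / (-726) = -19 / 6534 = -0.00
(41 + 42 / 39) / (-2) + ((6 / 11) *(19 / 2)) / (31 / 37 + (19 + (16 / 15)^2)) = -259590731 / 12485473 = -20.79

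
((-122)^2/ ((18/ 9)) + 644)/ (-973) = -8086/ 973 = -8.31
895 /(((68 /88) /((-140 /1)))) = -2756600 /17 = -162152.94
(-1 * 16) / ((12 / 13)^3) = -2197 / 108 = -20.34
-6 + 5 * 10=44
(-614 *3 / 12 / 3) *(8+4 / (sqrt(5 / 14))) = -1228 / 3 - 614 *sqrt(70) / 15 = -751.81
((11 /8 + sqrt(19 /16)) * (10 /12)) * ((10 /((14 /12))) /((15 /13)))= 65 * sqrt(19) /42 + 715 /84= 15.26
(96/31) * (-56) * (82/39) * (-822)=120787968/403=299722.00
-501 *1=-501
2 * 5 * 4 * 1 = 40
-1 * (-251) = 251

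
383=383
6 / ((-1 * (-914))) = 3 / 457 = 0.01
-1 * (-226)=226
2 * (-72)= -144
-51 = -51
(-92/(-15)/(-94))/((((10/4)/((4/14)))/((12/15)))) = -736/123375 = -0.01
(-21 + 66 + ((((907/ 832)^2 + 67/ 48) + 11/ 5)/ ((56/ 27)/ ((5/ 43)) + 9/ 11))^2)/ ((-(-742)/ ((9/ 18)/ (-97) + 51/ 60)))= 0.05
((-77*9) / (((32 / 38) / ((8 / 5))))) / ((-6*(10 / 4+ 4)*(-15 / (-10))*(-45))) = -1463 / 2925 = -0.50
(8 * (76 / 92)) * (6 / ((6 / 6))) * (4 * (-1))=-3648 / 23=-158.61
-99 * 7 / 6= -231 / 2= -115.50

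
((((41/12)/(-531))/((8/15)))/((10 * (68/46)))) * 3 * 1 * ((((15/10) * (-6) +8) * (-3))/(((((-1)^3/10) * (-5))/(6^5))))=-229149/2006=-114.23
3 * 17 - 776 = -725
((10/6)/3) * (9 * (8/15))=8/3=2.67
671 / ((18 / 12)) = 447.33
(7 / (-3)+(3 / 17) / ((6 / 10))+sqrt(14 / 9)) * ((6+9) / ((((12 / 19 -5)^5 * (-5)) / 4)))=-1030057184 / 66963690931+9904396 * sqrt(14) / 3939040643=-0.01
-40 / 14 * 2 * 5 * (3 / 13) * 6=-3600 / 91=-39.56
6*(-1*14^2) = -1176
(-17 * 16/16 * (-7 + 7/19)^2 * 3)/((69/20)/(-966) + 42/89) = -20177125920/4213231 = -4788.99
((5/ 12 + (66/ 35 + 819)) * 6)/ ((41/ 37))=12763039/ 2870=4447.05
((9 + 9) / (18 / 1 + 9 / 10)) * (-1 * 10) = -200 / 21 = -9.52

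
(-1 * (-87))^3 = 658503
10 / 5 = 2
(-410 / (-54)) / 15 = 41 / 81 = 0.51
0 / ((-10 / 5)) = 0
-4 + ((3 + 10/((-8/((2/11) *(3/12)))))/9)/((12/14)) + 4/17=-273307/80784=-3.38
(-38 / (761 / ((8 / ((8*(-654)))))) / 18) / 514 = 19 / 2302332444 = 0.00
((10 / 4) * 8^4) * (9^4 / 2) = 33592320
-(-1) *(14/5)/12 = 0.23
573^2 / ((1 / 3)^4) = 26594649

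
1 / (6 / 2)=0.33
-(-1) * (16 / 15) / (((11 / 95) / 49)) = 14896 / 33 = 451.39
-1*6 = -6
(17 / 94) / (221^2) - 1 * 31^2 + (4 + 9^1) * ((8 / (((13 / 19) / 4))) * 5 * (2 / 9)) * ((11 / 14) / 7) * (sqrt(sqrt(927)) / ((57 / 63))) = -498.55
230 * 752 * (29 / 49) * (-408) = -2046462720 / 49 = -41764545.31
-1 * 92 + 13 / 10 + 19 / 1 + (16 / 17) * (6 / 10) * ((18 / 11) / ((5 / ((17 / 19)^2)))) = -14206659 / 198550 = -71.55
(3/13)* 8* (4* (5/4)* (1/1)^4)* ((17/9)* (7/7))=680/39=17.44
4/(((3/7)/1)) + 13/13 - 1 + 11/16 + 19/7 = 4279/336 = 12.74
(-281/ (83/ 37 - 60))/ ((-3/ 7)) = -72779/ 6411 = -11.35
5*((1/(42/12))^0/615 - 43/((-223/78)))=2062933/27429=75.21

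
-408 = -408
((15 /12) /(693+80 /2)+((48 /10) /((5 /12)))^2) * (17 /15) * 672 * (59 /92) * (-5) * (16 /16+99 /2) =-172454634083893 /10536875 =-16366772.32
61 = 61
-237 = -237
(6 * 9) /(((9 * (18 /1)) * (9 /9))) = 1 /3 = 0.33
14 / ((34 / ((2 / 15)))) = 14 / 255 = 0.05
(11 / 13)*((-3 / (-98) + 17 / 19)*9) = 170577 / 24206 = 7.05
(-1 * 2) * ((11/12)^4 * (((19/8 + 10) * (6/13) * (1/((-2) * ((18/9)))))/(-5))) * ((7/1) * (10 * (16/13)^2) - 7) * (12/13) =-2695510587/73116160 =-36.87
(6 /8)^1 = 3 /4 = 0.75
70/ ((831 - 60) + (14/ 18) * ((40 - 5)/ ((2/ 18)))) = 35/ 508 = 0.07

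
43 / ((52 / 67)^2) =193027 / 2704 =71.39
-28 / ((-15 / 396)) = 3696 / 5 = 739.20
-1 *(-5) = 5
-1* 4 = -4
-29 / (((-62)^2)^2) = -0.00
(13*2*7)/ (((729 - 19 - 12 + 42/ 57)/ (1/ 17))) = 0.02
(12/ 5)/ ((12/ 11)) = 11/ 5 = 2.20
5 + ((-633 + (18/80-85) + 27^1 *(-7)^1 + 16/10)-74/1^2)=-38967/40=-974.18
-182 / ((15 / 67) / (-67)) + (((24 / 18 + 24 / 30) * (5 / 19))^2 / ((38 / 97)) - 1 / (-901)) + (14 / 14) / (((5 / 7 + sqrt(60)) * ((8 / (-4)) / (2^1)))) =166619967946376 / 3059079705 - 98 * sqrt(15) / 2915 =54467.22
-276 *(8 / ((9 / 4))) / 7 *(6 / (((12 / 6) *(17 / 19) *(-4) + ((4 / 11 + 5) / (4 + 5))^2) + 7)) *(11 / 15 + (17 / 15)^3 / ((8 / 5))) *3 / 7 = -4222598589 / 1406300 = -3002.63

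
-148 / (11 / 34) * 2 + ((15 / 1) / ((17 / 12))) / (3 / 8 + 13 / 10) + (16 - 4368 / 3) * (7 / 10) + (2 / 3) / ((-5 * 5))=-1800994658 / 939675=-1916.61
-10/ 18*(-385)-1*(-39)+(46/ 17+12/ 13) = 510214/ 1989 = 256.52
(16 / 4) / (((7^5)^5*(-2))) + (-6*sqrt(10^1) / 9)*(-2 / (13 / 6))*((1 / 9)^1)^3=-2 / 1341068619663964900807 + 8*sqrt(10) / 9477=0.00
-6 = -6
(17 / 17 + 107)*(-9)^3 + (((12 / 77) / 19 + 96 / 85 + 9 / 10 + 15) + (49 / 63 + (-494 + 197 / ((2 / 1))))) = -17707832693 / 223839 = -79109.68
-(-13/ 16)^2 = -169/ 256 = -0.66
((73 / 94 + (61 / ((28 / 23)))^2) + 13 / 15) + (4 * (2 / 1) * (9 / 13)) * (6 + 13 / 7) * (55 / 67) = 1226699974439 / 481419120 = 2548.09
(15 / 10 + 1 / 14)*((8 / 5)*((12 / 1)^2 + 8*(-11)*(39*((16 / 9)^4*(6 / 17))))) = -1862605184 / 61965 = -30058.99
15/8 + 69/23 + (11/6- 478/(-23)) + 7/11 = 170789/6072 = 28.13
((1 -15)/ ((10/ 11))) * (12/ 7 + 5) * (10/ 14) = -517/ 7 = -73.86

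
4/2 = 2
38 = 38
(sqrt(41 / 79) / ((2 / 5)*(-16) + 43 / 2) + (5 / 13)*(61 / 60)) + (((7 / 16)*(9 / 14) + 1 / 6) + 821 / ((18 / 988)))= 10*sqrt(3239) / 11929 + 168721925 / 3744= 45064.66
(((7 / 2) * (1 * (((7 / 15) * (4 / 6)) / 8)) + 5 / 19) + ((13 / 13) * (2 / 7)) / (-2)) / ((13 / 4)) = 12277 / 155610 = 0.08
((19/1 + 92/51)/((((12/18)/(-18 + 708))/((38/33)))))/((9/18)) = 9273140/187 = 49588.98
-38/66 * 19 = -10.94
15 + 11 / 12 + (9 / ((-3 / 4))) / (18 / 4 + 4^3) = 25879 / 1644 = 15.74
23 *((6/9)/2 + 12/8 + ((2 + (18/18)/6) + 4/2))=138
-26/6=-13/3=-4.33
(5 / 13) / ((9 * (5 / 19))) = 19 / 117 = 0.16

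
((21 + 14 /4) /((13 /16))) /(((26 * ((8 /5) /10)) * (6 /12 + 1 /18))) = 2205 /169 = 13.05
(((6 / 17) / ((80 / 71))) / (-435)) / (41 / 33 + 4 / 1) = -2343 / 17057800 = -0.00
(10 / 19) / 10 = 1 / 19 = 0.05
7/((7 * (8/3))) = 3/8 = 0.38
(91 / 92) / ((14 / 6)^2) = 117 / 644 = 0.18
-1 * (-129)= 129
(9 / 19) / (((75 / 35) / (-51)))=-1071 / 95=-11.27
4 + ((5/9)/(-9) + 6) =805/81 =9.94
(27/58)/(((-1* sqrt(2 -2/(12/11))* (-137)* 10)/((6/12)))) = 27* sqrt(6)/158920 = 0.00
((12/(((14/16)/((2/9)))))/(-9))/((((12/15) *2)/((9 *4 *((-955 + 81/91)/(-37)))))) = -13891840/70707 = -196.47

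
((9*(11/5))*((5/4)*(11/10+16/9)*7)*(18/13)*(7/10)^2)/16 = 8794863/416000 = 21.14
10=10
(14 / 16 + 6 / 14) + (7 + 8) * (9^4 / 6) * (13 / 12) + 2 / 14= 497583 / 28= 17770.82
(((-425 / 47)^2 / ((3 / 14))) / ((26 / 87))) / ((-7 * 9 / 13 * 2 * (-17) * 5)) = 61625 / 39762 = 1.55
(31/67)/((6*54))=31/21708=0.00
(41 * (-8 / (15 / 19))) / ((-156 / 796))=1240168 / 585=2119.95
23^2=529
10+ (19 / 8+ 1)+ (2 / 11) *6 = 1273 / 88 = 14.47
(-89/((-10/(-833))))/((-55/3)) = 222411/550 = 404.38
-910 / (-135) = 182 / 27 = 6.74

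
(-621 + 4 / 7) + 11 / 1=-4266 / 7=-609.43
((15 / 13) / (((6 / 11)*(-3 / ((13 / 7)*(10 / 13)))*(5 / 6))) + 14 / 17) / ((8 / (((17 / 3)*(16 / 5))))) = -1192 / 1365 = -0.87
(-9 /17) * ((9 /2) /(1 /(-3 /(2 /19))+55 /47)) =-216999 /103394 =-2.10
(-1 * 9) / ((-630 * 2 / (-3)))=-3 / 140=-0.02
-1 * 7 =-7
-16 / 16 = -1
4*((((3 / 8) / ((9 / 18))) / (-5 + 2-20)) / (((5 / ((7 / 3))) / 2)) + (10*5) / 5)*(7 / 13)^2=224714 / 19435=11.56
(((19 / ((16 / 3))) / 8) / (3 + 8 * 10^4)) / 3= 19 / 10240384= 0.00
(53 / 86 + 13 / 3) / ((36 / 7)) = 8939 / 9288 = 0.96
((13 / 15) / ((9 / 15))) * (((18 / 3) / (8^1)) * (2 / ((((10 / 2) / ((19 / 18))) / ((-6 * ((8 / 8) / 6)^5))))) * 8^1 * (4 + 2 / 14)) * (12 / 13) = -551 / 51030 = -0.01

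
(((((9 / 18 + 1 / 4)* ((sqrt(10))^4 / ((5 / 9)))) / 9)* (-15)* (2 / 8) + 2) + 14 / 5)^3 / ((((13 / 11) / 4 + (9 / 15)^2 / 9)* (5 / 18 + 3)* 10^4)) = -11985021279 / 967600000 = -12.39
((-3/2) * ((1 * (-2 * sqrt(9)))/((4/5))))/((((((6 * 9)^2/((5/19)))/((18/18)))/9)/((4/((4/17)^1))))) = 425/2736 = 0.16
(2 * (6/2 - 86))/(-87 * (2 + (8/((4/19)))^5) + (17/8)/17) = 1328/55147678319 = 0.00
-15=-15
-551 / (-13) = 551 / 13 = 42.38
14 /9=1.56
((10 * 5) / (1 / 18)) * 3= 2700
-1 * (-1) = 1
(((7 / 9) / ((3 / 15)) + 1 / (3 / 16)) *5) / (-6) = -7.69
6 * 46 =276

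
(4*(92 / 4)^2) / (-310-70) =-5.57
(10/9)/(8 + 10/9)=0.12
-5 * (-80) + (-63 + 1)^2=4244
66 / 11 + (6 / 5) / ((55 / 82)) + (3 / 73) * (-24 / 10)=154386 / 20075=7.69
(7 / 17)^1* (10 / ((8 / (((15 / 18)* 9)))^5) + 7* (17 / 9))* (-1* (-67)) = 45287646943 / 80216064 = 564.57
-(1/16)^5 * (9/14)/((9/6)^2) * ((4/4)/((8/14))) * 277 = -277/2097152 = -0.00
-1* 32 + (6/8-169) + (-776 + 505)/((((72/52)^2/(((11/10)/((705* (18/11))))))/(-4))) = -1026404023/5139450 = -199.71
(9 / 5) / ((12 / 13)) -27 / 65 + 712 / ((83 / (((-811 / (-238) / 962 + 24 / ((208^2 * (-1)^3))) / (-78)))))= 147823894039 / 96346974360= 1.53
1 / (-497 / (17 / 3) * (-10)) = 17 / 14910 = 0.00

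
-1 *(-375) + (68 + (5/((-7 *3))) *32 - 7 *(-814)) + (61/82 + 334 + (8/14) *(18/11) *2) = 122554645/18942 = 6469.99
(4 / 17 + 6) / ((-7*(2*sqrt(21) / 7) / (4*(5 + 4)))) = -636*sqrt(21) / 119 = -24.49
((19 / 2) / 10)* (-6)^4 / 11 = 6156 / 55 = 111.93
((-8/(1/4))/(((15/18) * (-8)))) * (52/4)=312/5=62.40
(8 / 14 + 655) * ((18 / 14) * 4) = 165204 / 49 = 3371.51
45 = 45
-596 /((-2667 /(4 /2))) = 1192 /2667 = 0.45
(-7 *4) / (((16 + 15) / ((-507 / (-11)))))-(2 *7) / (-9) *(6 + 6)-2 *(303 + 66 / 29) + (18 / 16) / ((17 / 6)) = -633.12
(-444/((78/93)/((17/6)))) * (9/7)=-175491/91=-1928.47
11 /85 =0.13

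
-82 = -82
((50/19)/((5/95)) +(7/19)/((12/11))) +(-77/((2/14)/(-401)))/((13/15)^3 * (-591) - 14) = -50291541857/102271452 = -491.75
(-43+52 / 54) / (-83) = 1135 / 2241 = 0.51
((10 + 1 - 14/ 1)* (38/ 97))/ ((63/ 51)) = -646/ 679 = -0.95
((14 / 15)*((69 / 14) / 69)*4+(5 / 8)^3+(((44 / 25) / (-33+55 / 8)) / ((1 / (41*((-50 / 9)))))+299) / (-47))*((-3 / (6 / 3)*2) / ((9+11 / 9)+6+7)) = 381293889 / 477790720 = 0.80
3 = 3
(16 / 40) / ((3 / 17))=34 / 15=2.27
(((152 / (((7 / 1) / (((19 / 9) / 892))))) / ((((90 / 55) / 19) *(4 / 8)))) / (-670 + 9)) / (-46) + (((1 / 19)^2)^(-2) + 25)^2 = 32659733302443678917 / 1922282523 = 16990079716.00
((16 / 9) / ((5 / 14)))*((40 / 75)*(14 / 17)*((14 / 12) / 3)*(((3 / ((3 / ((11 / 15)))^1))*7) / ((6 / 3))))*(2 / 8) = 845152 / 1549125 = 0.55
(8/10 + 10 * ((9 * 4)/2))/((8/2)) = 226/5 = 45.20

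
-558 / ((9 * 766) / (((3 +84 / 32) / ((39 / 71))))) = -33015 / 39832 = -0.83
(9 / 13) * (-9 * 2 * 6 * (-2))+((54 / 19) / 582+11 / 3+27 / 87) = 320002897 / 2084433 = 153.52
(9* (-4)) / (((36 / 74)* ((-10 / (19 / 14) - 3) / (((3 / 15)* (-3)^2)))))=12654 / 985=12.85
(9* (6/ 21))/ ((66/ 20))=60/ 77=0.78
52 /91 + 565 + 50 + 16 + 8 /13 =632.19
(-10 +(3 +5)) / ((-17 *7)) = 2 / 119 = 0.02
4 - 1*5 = -1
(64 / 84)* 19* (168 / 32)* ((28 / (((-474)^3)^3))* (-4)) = 0.00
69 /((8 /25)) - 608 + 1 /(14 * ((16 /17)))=-87875 /224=-392.30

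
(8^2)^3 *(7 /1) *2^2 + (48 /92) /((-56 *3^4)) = 63814238207 /8694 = 7340032.00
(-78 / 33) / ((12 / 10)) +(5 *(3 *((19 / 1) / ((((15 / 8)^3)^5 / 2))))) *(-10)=-155916814509622927 / 64224437255859375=-2.43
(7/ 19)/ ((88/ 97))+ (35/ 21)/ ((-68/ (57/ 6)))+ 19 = 817471/ 42636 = 19.17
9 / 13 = 0.69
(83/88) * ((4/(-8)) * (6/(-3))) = 83/88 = 0.94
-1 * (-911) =911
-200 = -200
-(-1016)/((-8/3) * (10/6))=-1143/5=-228.60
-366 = -366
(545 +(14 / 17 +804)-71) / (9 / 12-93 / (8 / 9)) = -173920 / 14127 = -12.31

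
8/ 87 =0.09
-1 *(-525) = 525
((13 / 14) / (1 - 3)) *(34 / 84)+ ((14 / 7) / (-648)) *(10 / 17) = -102419 / 539784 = -0.19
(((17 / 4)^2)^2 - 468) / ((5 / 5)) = -36287 / 256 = -141.75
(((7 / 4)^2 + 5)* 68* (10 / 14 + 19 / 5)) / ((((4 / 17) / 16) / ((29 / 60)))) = 28470257 / 350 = 81343.59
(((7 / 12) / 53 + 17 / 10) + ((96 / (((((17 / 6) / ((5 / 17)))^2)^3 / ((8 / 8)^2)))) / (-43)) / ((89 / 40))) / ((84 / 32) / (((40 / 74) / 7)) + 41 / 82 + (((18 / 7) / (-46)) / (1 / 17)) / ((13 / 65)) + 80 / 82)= 640654152943188703143689816 / 11501714027689375324326864987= 0.06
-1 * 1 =-1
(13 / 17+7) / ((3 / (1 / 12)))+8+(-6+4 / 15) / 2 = 1364 / 255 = 5.35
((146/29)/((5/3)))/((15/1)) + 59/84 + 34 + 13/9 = 6640817/182700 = 36.35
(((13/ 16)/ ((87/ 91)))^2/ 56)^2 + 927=927.00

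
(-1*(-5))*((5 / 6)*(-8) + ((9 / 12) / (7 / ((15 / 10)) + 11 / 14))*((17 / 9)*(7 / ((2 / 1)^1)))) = -79105 / 2748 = -28.79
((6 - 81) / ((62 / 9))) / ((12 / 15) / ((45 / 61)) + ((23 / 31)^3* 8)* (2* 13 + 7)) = -145951875 / 1459977608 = -0.10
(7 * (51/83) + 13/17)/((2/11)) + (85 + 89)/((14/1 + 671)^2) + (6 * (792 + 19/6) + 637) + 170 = 3711509934714/662076475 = 5605.86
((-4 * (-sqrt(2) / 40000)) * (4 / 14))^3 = sqrt(2) / 21437500000000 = 0.00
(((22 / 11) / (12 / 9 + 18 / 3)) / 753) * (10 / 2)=5 / 2761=0.00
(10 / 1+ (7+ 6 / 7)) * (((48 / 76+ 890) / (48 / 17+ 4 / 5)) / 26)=89898125 / 532532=168.81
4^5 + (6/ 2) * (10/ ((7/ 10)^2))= 53176/ 49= 1085.22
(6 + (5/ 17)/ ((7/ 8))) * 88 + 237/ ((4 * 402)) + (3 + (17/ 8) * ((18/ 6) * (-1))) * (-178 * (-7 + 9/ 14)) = -26002555/ 7973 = -3261.33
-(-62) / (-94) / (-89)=31 / 4183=0.01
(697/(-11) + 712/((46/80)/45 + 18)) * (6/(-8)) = 25503693/1426612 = 17.88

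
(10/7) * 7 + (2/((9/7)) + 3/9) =107/9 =11.89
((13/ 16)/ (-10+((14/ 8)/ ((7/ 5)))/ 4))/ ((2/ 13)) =-169/ 310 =-0.55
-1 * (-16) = 16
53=53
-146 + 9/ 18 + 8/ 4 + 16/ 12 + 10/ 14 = -5941/ 42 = -141.45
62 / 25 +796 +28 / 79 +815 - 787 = 1632998 / 1975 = 826.83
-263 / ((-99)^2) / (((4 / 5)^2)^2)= -164375 / 2509056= -0.07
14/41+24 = 998/41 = 24.34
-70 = -70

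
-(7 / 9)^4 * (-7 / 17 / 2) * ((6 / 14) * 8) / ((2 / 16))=76832 / 37179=2.07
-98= -98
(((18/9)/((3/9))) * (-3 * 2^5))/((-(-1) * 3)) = -192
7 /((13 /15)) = 105 /13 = 8.08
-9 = -9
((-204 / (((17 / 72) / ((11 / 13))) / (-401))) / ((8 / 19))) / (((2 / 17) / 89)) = 6847362918 / 13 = 526720224.46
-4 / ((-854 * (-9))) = -2 / 3843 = -0.00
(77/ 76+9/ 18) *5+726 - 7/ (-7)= 55827/ 76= 734.57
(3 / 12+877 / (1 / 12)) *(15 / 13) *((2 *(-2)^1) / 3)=-210485 / 13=-16191.15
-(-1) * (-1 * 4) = -4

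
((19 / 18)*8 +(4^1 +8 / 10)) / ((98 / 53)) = 15794 / 2205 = 7.16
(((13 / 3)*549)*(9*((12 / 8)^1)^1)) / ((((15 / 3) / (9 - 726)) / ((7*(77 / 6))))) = -8274559293 / 20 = -413727964.65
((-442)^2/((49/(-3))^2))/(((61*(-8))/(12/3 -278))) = 60220953/146461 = 411.17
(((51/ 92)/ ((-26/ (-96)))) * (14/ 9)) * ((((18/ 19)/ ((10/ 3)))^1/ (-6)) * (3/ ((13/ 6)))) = -77112/ 369265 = -0.21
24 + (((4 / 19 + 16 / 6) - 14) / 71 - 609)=-2368129 / 4047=-585.16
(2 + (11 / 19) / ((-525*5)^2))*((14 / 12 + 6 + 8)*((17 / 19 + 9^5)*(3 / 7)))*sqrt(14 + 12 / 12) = 1909538045781782*sqrt(15) / 2487515625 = 2973090.49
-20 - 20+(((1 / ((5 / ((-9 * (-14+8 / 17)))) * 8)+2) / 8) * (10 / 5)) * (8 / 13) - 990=-454917 / 442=-1029.22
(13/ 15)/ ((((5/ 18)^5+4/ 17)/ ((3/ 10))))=208797264/ 190284925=1.10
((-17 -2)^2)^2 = 130321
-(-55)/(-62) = -55/62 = -0.89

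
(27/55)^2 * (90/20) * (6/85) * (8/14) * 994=11179944/257125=43.48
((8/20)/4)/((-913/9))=-9/9130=-0.00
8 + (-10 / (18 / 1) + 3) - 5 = 49 / 9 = 5.44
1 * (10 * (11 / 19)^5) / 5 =322102 / 2476099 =0.13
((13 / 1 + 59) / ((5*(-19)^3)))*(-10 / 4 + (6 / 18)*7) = 12 / 34295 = 0.00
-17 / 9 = -1.89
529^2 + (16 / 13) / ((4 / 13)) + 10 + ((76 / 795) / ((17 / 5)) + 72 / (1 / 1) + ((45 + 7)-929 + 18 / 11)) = 8297043140 / 29733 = 279051.66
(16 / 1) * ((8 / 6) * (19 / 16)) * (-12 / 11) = -304 / 11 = -27.64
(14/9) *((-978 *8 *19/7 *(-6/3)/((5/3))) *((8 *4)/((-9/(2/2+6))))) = -44398592/45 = -986635.38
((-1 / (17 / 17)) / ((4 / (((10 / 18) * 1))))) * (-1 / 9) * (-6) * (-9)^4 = -1215 / 2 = -607.50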